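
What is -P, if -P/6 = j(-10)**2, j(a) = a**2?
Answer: 60000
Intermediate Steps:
P = -60000 (P = -6*((-10)**2)**2 = -6*100**2 = -6*10000 = -60000)
-P = -1*(-60000) = 60000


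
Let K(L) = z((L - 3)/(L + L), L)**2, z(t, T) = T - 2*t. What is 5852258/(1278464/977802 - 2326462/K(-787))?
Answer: -23921734135606682745363/9970204728791141 ≈ -2.3993e+6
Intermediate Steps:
K(L) = (L - (-3 + L)/L)**2 (K(L) = (L - 2*(L - 3)/(L + L))**2 = (L - 2*(-3 + L)/(2*L))**2 = (L - 2*(-3 + L)*1/(2*L))**2 = (L - (-3 + L)/L)**2)
5852258/(1278464/977802 - 2326462/K(-787)) = 5852258/(1278464/977802 - 2326462*619369/(3 + (-787)**2 - 1*(-787))**2) = 5852258/(1278464*(1/977802) - 2326462*619369/(3 + 619369 + 787)**2) = 5852258/(639232/488901 - 2326462/((1/619369)*620159**2)) = 5852258/(639232/488901 - 2326462/((1/619369)*384597185281)) = 5852258/(639232/488901 - 2326462/384597185281/619369) = 5852258/(639232/488901 - 2326462*619369/384597185281) = 5852258/(639232/488901 - 1440938442478/384597185281) = 5852258/(-458629417524392486/188029948481066181) = 5852258*(-188029948481066181/458629417524392486) = -23921734135606682745363/9970204728791141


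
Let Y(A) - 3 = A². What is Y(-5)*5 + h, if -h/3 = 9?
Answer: 113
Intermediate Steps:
h = -27 (h = -3*9 = -27)
Y(A) = 3 + A²
Y(-5)*5 + h = (3 + (-5)²)*5 - 27 = (3 + 25)*5 - 27 = 28*5 - 27 = 140 - 27 = 113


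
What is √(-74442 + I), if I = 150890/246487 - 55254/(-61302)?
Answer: I*√472110900154671521166195/2518357679 ≈ 272.84*I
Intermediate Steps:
I = 3811541913/2518357679 (I = 150890*(1/246487) - 55254*(-1/61302) = 150890/246487 + 9209/10217 = 3811541913/2518357679 ≈ 1.5135)
√(-74442 + I) = √(-74442 + 3811541913/2518357679) = √(-187467770798205/2518357679) = I*√472110900154671521166195/2518357679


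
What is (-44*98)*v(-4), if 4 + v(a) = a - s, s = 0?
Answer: 34496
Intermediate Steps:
v(a) = -4 + a (v(a) = -4 + (a - 1*0) = -4 + (a + 0) = -4 + a)
(-44*98)*v(-4) = (-44*98)*(-4 - 4) = -4312*(-8) = 34496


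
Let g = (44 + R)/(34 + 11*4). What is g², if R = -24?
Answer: 100/1521 ≈ 0.065746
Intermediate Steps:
g = 10/39 (g = (44 - 24)/(34 + 11*4) = 20/(34 + 44) = 20/78 = 20*(1/78) = 10/39 ≈ 0.25641)
g² = (10/39)² = 100/1521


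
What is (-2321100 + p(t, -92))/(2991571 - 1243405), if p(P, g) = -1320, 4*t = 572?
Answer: -387070/291361 ≈ -1.3285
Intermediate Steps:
t = 143 (t = (1/4)*572 = 143)
(-2321100 + p(t, -92))/(2991571 - 1243405) = (-2321100 - 1320)/(2991571 - 1243405) = -2322420/1748166 = -2322420*1/1748166 = -387070/291361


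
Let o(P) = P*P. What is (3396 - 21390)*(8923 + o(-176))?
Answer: -717942606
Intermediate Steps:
o(P) = P²
(3396 - 21390)*(8923 + o(-176)) = (3396 - 21390)*(8923 + (-176)²) = -17994*(8923 + 30976) = -17994*39899 = -717942606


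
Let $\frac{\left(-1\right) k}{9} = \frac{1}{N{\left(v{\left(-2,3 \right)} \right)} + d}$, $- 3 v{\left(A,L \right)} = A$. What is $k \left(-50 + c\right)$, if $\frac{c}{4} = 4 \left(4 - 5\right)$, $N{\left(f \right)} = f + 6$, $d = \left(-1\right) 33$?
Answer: $- \frac{1782}{79} \approx -22.557$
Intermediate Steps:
$v{\left(A,L \right)} = - \frac{A}{3}$
$d = -33$
$N{\left(f \right)} = 6 + f$
$k = \frac{27}{79}$ ($k = - \frac{9}{\left(6 - - \frac{2}{3}\right) - 33} = - \frac{9}{\left(6 + \frac{2}{3}\right) - 33} = - \frac{9}{\frac{20}{3} - 33} = - \frac{9}{- \frac{79}{3}} = \left(-9\right) \left(- \frac{3}{79}\right) = \frac{27}{79} \approx 0.34177$)
$c = -16$ ($c = 4 \cdot 4 \left(4 - 5\right) = 4 \cdot 4 \left(-1\right) = 4 \left(-4\right) = -16$)
$k \left(-50 + c\right) = \frac{27 \left(-50 - 16\right)}{79} = \frac{27}{79} \left(-66\right) = - \frac{1782}{79}$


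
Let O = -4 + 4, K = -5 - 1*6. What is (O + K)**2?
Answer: 121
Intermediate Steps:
K = -11 (K = -5 - 6 = -11)
O = 0
(O + K)**2 = (0 - 11)**2 = (-11)**2 = 121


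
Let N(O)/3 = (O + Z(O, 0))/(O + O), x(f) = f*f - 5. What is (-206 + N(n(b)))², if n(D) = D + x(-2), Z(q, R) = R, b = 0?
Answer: 167281/4 ≈ 41820.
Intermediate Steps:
x(f) = -5 + f² (x(f) = f² - 5 = -5 + f²)
n(D) = -1 + D (n(D) = D + (-5 + (-2)²) = D + (-5 + 4) = D - 1 = -1 + D)
N(O) = 3/2 (N(O) = 3*((O + 0)/(O + O)) = 3*(O/((2*O))) = 3*(O*(1/(2*O))) = 3*(½) = 3/2)
(-206 + N(n(b)))² = (-206 + 3/2)² = (-409/2)² = 167281/4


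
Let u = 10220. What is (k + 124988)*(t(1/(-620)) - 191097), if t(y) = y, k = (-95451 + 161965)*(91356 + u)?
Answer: -200123356321614583/155 ≈ -1.2911e+15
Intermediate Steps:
k = 6756226064 (k = (-95451 + 161965)*(91356 + 10220) = 66514*101576 = 6756226064)
(k + 124988)*(t(1/(-620)) - 191097) = (6756226064 + 124988)*(1/(-620) - 191097) = 6756351052*(-1/620 - 191097) = 6756351052*(-118480141/620) = -200123356321614583/155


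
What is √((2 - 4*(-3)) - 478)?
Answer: 4*I*√29 ≈ 21.541*I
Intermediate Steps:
√((2 - 4*(-3)) - 478) = √((2 + 12) - 478) = √(14 - 478) = √(-464) = 4*I*√29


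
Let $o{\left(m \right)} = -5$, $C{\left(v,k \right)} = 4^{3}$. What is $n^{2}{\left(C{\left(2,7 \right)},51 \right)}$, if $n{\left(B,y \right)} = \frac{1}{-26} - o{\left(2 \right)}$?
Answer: $\frac{16641}{676} \approx 24.617$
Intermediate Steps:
$C{\left(v,k \right)} = 64$
$n{\left(B,y \right)} = \frac{129}{26}$ ($n{\left(B,y \right)} = \frac{1}{-26} - -5 = - \frac{1}{26} + 5 = \frac{129}{26}$)
$n^{2}{\left(C{\left(2,7 \right)},51 \right)} = \left(\frac{129}{26}\right)^{2} = \frac{16641}{676}$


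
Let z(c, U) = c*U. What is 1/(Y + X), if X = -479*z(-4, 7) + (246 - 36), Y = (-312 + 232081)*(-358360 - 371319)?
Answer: -1/169116958529 ≈ -5.9131e-12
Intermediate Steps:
z(c, U) = U*c
Y = -169116972151 (Y = 231769*(-729679) = -169116972151)
X = 13622 (X = -3353*(-4) + (246 - 36) = -479*(-28) + 210 = 13412 + 210 = 13622)
1/(Y + X) = 1/(-169116972151 + 13622) = 1/(-169116958529) = -1/169116958529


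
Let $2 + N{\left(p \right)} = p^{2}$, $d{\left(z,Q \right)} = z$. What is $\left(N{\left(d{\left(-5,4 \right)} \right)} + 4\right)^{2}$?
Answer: $729$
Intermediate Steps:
$N{\left(p \right)} = -2 + p^{2}$
$\left(N{\left(d{\left(-5,4 \right)} \right)} + 4\right)^{2} = \left(\left(-2 + \left(-5\right)^{2}\right) + 4\right)^{2} = \left(\left(-2 + 25\right) + 4\right)^{2} = \left(23 + 4\right)^{2} = 27^{2} = 729$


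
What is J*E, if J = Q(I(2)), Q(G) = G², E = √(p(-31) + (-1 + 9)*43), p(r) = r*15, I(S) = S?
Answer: 44*I ≈ 44.0*I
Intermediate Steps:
p(r) = 15*r
E = 11*I (E = √(15*(-31) + (-1 + 9)*43) = √(-465 + 8*43) = √(-465 + 344) = √(-121) = 11*I ≈ 11.0*I)
J = 4 (J = 2² = 4)
J*E = 4*(11*I) = 44*I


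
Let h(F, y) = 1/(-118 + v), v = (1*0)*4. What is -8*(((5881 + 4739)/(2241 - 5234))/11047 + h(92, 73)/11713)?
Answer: 58845307004/22849211926957 ≈ 0.0025754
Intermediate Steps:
v = 0 (v = 0*4 = 0)
h(F, y) = -1/118 (h(F, y) = 1/(-118 + 0) = 1/(-118) = -1/118)
-8*(((5881 + 4739)/(2241 - 5234))/11047 + h(92, 73)/11713) = -8*(((5881 + 4739)/(2241 - 5234))/11047 - 1/118/11713) = -8*((10620/(-2993))*(1/11047) - 1/118*1/11713) = -8*((10620*(-1/2993))*(1/11047) - 1/1382134) = -8*(-10620/2993*1/11047 - 1/1382134) = -8*(-10620/33063671 - 1/1382134) = -8*(-14711326751/45698423853914) = 58845307004/22849211926957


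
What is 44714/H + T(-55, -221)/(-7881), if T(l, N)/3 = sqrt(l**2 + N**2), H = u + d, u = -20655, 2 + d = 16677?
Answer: -22357/1990 - sqrt(51866)/2627 ≈ -11.321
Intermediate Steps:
d = 16675 (d = -2 + 16677 = 16675)
H = -3980 (H = -20655 + 16675 = -3980)
T(l, N) = 3*sqrt(N**2 + l**2) (T(l, N) = 3*sqrt(l**2 + N**2) = 3*sqrt(N**2 + l**2))
44714/H + T(-55, -221)/(-7881) = 44714/(-3980) + (3*sqrt((-221)**2 + (-55)**2))/(-7881) = 44714*(-1/3980) + (3*sqrt(48841 + 3025))*(-1/7881) = -22357/1990 + (3*sqrt(51866))*(-1/7881) = -22357/1990 - sqrt(51866)/2627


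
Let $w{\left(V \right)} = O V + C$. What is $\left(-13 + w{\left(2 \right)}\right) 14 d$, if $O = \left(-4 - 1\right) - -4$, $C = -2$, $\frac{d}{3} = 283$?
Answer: $-202062$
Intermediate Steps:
$d = 849$ ($d = 3 \cdot 283 = 849$)
$O = -1$ ($O = -5 + 4 = -1$)
$w{\left(V \right)} = -2 - V$ ($w{\left(V \right)} = - V - 2 = -2 - V$)
$\left(-13 + w{\left(2 \right)}\right) 14 d = \left(-13 - 4\right) 14 \cdot 849 = \left(-17\right) 14 \cdot 849 = \left(-238\right) 849 = -202062$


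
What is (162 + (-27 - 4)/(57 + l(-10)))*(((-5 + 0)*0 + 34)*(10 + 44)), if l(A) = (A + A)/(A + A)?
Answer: 8597070/29 ≈ 2.9645e+5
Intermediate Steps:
l(A) = 1 (l(A) = (2*A)/((2*A)) = (2*A)*(1/(2*A)) = 1)
(162 + (-27 - 4)/(57 + l(-10)))*(((-5 + 0)*0 + 34)*(10 + 44)) = (162 + (-27 - 4)/(57 + 1))*(((-5 + 0)*0 + 34)*(10 + 44)) = (162 - 31/58)*((-5*0 + 34)*54) = (162 - 31*1/58)*((0 + 34)*54) = (162 - 31/58)*(34*54) = (9365/58)*1836 = 8597070/29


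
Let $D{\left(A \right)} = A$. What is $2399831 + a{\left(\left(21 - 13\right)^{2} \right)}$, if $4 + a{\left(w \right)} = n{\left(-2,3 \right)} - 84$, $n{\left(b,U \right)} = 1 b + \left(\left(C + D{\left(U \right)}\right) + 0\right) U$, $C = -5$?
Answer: $2399735$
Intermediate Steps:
$n{\left(b,U \right)} = b + U \left(-5 + U\right)$ ($n{\left(b,U \right)} = 1 b + \left(\left(-5 + U\right) + 0\right) U = b + \left(-5 + U\right) U = b + U \left(-5 + U\right)$)
$a{\left(w \right)} = -96$ ($a{\left(w \right)} = -4 - 92 = -96$)
$2399831 + a{\left(\left(21 - 13\right)^{2} \right)} = 2399831 - 96 = 2399735$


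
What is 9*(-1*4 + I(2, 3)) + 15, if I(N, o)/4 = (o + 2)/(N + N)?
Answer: 24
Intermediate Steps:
I(N, o) = 2*(2 + o)/N (I(N, o) = 4*((o + 2)/(N + N)) = 4*((2 + o)/((2*N))) = 4*((2 + o)*(1/(2*N))) = 4*((2 + o)/(2*N)) = 2*(2 + o)/N)
9*(-1*4 + I(2, 3)) + 15 = 9*(-1*4 + 2*(2 + 3)/2) + 15 = 9*(-4 + 2*(½)*5) + 15 = 9*(-4 + 5) + 15 = 9*1 + 15 = 9 + 15 = 24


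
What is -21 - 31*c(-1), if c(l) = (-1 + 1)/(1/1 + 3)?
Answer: -21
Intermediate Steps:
c(l) = 0 (c(l) = 0/(1 + 3) = 0/4 = 0*(1/4) = 0)
-21 - 31*c(-1) = -21 - 31*0 = -21 + 0 = -21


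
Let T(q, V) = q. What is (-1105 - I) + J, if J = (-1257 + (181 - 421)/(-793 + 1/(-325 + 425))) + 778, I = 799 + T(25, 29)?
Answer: -63642664/26433 ≈ -2407.7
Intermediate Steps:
I = 824 (I = 799 + 25 = 824)
J = -12653407/26433 (J = (-1257 - 240/(-793 + 1/100)) + 778 = (-1257 - 240/(-79299/100)) + 778 = (-1257 - 240*(-100/79299)) + 778 = (-1257 + 8000/26433) + 778 = -33218281/26433 + 778 = -12653407/26433 ≈ -478.70)
(-1105 - I) + J = (-1105 - 1*824) - 12653407/26433 = (-1105 - 824) - 12653407/26433 = -1929 - 12653407/26433 = -63642664/26433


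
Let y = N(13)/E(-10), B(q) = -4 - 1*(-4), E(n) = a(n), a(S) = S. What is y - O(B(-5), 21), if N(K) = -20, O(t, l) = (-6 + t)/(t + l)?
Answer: 16/7 ≈ 2.2857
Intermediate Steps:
E(n) = n
B(q) = 0 (B(q) = -4 + 4 = 0)
O(t, l) = (-6 + t)/(l + t)
y = 2 (y = -20/(-10) = -20*(-⅒) = 2)
y - O(B(-5), 21) = 2 - (-6 + 0)/(21 + 0) = 2 - (-6)/21 = 2 - 1*(-2/7) = 2 + 2/7 = 16/7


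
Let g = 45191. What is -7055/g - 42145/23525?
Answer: -414108714/212623655 ≈ -1.9476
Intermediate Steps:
-7055/g - 42145/23525 = -7055/45191 - 42145/23525 = -7055*1/45191 - 42145*1/23525 = -7055/45191 - 8429/4705 = -414108714/212623655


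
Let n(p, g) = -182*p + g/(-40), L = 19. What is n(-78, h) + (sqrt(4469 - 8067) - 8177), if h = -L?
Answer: 240779/40 + I*sqrt(3598) ≈ 6019.5 + 59.983*I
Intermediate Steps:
h = -19 (h = -1*19 = -19)
n(p, g) = -182*p - g/40
n(-78, h) + (sqrt(4469 - 8067) - 8177) = (-182*(-78) - 1/40*(-19)) + (sqrt(4469 - 8067) - 8177) = (14196 + 19/40) + (sqrt(-3598) - 8177) = 567859/40 + (I*sqrt(3598) - 8177) = 567859/40 + (-8177 + I*sqrt(3598)) = 240779/40 + I*sqrt(3598)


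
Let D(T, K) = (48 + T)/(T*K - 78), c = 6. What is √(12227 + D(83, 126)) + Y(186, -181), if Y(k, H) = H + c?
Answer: -175 + √329348034645/5190 ≈ -64.424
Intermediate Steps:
D(T, K) = (48 + T)/(-78 + K*T) (D(T, K) = (48 + T)/(K*T - 78) = (48 + T)/(-78 + K*T))
Y(k, H) = 6 + H (Y(k, H) = H + 6 = 6 + H)
√(12227 + D(83, 126)) + Y(186, -181) = √(12227 + (48 + 83)/(-78 + 126*83)) + (6 - 181) = √(12227 + 131/(-78 + 10458)) - 175 = √(12227 + 131/10380) - 175 = √(126916391/10380) - 175 = √329348034645/5190 - 175 = -175 + √329348034645/5190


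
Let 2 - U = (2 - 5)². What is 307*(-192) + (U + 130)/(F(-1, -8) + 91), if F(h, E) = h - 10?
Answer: -4715397/80 ≈ -58942.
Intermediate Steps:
U = -7 (U = 2 - (2 - 5)² = 2 - 1*(-3)² = 2 - 1*9 = 2 - 9 = -7)
F(h, E) = -10 + h
307*(-192) + (U + 130)/(F(-1, -8) + 91) = 307*(-192) + (-7 + 130)/((-10 - 1) + 91) = -58944 + 123/(-11 + 91) = -58944 + 123/80 = -4715397/80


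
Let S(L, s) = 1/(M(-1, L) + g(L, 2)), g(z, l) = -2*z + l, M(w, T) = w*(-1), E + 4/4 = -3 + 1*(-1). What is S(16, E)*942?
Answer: -942/29 ≈ -32.483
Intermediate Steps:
E = -5 (E = -1 + (-3 + 1*(-1)) = -1 + (-3 - 1) = -1 - 4 = -5)
M(w, T) = -w
g(z, l) = l - 2*z
S(L, s) = 1/(3 - 2*L) (S(L, s) = 1/(-1*(-1) + (2 - 2*L)) = 1/(1 + (2 - 2*L)) = 1/(3 - 2*L))
S(16, E)*942 = -1/(-3 + 2*16)*942 = -1/(-3 + 32)*942 = -1/29*942 = -942/29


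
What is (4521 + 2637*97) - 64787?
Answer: 195523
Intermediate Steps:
(4521 + 2637*97) - 64787 = (4521 + 255789) - 64787 = 260310 - 64787 = 195523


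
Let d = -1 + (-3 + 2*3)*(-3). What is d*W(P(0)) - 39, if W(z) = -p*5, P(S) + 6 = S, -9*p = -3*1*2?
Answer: -17/3 ≈ -5.6667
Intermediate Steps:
p = 2/3 (p = -(-3*1)*2/9 = -(-1)*2/3 = -1/9*(-6) = 2/3 ≈ 0.66667)
P(S) = -6 + S
d = -10 (d = -1 + (-3 + 6)*(-3) = -1 + 3*(-3) = -1 - 9 = -10)
W(z) = -10/3 (W(z) = -1*2/3*5 = -2/3*5 = -10/3)
d*W(P(0)) - 39 = -10*(-10/3) - 39 = 100/3 - 39 = -17/3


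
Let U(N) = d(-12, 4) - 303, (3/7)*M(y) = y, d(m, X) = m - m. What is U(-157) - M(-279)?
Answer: 348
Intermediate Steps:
d(m, X) = 0
M(y) = 7*y/3
U(N) = -303 (U(N) = 0 - 303 = -303)
U(-157) - M(-279) = -303 - 7*(-279)/3 = -303 - 1*(-651) = -303 + 651 = 348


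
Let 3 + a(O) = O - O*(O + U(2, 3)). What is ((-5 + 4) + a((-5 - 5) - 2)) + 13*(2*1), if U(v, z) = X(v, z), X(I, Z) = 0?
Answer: -134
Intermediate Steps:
U(v, z) = 0
a(O) = -3 + O - O² (a(O) = -3 + (O - O*(O + 0)) = -3 + (O - O*O) = -3 + (O - O²) = -3 + O - O²)
((-5 + 4) + a((-5 - 5) - 2)) + 13*(2*1) = ((-5 + 4) + (-3 + ((-5 - 5) - 2) - ((-5 - 5) - 2)²)) + 13*(2*1) = (-1 + (-3 + (-10 - 2) - (-10 - 2)²)) + 13*2 = (-1 + (-3 - 12 - 1*(-12)²)) + 26 = (-1 + (-3 - 12 - 1*144)) + 26 = (-1 + (-3 - 12 - 144)) + 26 = (-1 - 159) + 26 = -160 + 26 = -134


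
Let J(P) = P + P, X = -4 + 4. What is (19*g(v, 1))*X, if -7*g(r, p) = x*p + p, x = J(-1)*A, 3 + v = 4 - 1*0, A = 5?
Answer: 0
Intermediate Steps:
X = 0
v = 1 (v = -3 + (4 - 1*0) = -3 + (4 + 0) = -3 + 4 = 1)
J(P) = 2*P
x = -10 (x = (2*(-1))*5 = -2*5 = -10)
g(r, p) = 9*p/7 (g(r, p) = -(-10*p + p)/7 = -(-9)*p/7 = 9*p/7)
(19*g(v, 1))*X = (19*((9/7)*1))*0 = (19*(9/7))*0 = (171/7)*0 = 0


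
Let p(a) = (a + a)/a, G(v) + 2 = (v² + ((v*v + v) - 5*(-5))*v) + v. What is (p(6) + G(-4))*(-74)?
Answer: 10064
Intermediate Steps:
G(v) = -2 + v + v² + v*(25 + v + v²) (G(v) = -2 + ((v² + ((v*v + v) - 5*(-5))*v) + v) = -2 + ((v² + ((v² + v) + 25)*v) + v) = -2 + ((v² + ((v + v²) + 25)*v) + v) = -2 + ((v² + (25 + v + v²)*v) + v) = -2 + ((v² + v*(25 + v + v²)) + v) = -2 + (v + v² + v*(25 + v + v²)) = -2 + v + v² + v*(25 + v + v²))
p(a) = 2 (p(a) = (2*a)/a = 2)
(p(6) + G(-4))*(-74) = (2 + (-2 + (-4)³ + 2*(-4)² + 26*(-4)))*(-74) = (2 + (-2 - 64 + 2*16 - 104))*(-74) = (2 + (-2 - 64 + 32 - 104))*(-74) = (2 - 138)*(-74) = -136*(-74) = 10064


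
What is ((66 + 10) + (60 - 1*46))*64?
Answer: 5760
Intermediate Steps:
((66 + 10) + (60 - 1*46))*64 = (76 + (60 - 46))*64 = (76 + 14)*64 = 90*64 = 5760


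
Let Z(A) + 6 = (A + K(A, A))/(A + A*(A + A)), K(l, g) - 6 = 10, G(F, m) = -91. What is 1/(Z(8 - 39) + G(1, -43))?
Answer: -1891/183442 ≈ -0.010308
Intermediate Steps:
K(l, g) = 16 (K(l, g) = 6 + 10 = 16)
Z(A) = -6 + (16 + A)/(A + 2*A²) (Z(A) = -6 + (A + 16)/(A + A*(A + A)) = -6 + (16 + A)/(A + A*(2*A)) = -6 + (16 + A)/(A + 2*A²))
1/(Z(8 - 39) + G(1, -43)) = 1/((16 - 12*(8 - 39)² - 5*(8 - 39))/((8 - 39)*(1 + 2*(8 - 39))) - 91) = 1/((16 - 12*(-31)² - 5*(-31))/((-31)*(1 + 2*(-31))) - 91) = 1/(-(16 - 12*961 + 155)/(31*(1 - 62)) - 91) = 1/(-1/31*(16 - 11532 + 155)/(-61) - 91) = 1/(-1/31*(-1/61)*(-11361) - 91) = 1/(-11361/1891 - 91) = 1/(-183442/1891) = -1891/183442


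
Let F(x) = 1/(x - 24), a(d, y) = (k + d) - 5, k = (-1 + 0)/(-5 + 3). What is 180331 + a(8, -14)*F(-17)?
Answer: 14787135/82 ≈ 1.8033e+5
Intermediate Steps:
k = ½ (k = -1/(-2) = -1*(-½) = ½ ≈ 0.50000)
a(d, y) = -9/2 + d (a(d, y) = (½ + d) - 5 = -9/2 + d)
F(x) = 1/(-24 + x)
180331 + a(8, -14)*F(-17) = 180331 + (-9/2 + 8)/(-24 - 17) = 180331 + (7/2)/(-41) = 180331 + (7/2)*(-1/41) = 180331 - 7/82 = 14787135/82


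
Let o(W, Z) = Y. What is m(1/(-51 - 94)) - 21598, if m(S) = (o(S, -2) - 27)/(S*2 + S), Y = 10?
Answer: -62329/3 ≈ -20776.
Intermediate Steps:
o(W, Z) = 10
m(S) = -17/(3*S) (m(S) = (10 - 27)/(S*2 + S) = -17/(2*S + S) = -17*1/(3*S) = -17/(3*S))
m(1/(-51 - 94)) - 21598 = -17/(3*(1/(-51 - 94))) - 21598 = -17/(3*(1/(-145))) - 21598 = -17/(3*(-1/145)) - 21598 = -17/3*(-145) - 21598 = 2465/3 - 21598 = -62329/3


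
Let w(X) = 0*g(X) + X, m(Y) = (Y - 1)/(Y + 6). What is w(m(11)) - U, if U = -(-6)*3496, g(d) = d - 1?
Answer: -356582/17 ≈ -20975.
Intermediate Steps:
g(d) = -1 + d
m(Y) = (-1 + Y)/(6 + Y)
U = 20976 (U = -1*(-20976) = 20976)
w(X) = X (w(X) = 0*(-1 + X) + X = 0 + X = X)
w(m(11)) - U = (-1 + 11)/(6 + 11) - 1*20976 = 10/17 - 20976 = -356582/17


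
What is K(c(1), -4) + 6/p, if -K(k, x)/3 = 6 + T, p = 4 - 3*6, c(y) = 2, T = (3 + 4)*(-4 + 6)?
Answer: -423/7 ≈ -60.429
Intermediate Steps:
T = 14 (T = 7*2 = 14)
p = -14 (p = 4 - 18 = -14)
K(k, x) = -60 (K(k, x) = -3*(6 + 14) = -3*20 = -60)
K(c(1), -4) + 6/p = -60 + 6/(-14) = -60 - 1/14*6 = -60 - 3/7 = -423/7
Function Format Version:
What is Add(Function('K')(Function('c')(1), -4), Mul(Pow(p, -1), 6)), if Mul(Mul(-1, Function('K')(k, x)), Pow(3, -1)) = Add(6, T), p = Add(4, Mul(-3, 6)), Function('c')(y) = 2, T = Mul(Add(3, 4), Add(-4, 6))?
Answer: Rational(-423, 7) ≈ -60.429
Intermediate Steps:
T = 14 (T = Mul(7, 2) = 14)
p = -14 (p = Add(4, -18) = -14)
Function('K')(k, x) = -60 (Function('K')(k, x) = Mul(-3, Add(6, 14)) = Mul(-3, 20) = -60)
Add(Function('K')(Function('c')(1), -4), Mul(Pow(p, -1), 6)) = Add(-60, Mul(Pow(-14, -1), 6)) = Add(-60, Mul(Rational(-1, 14), 6)) = Add(-60, Rational(-3, 7)) = Rational(-423, 7)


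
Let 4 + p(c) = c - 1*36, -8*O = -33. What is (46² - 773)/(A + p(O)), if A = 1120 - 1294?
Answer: -10744/1679 ≈ -6.3990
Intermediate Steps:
O = 33/8 (O = -⅛*(-33) = 33/8 ≈ 4.1250)
p(c) = -40 + c (p(c) = -4 + (c - 1*36) = -4 + (c - 36) = -4 + (-36 + c) = -40 + c)
A = -174
(46² - 773)/(A + p(O)) = (46² - 773)/(-174 + (-40 + 33/8)) = (2116 - 773)/(-174 - 287/8) = 1343/(-1679/8) = 1343*(-8/1679) = -10744/1679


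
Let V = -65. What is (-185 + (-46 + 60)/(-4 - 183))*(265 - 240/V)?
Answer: -120889237/2431 ≈ -49728.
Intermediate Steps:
(-185 + (-46 + 60)/(-4 - 183))*(265 - 240/V) = (-185 + (-46 + 60)/(-4 - 183))*(265 - 240/(-65)) = (-185 + 14/(-187))*(265 - 240*(-1/65)) = (-185 + 14*(-1/187))*(265 + 48/13) = (-185 - 14/187)*(3493/13) = -34609/187*3493/13 = -120889237/2431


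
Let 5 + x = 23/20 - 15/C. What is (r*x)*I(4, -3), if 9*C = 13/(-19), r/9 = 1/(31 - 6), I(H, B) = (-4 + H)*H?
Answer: 0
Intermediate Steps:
I(H, B) = H*(-4 + H)
r = 9/25 (r = 9/(31 - 6) = 9/25 ≈ 0.36000)
C = -13/171 (C = (13/(-19))/9 = (13*(-1/19))/9 = (⅑)*(-13/19) = -13/171 ≈ -0.076023)
x = 50299/260 (x = -5 + (23/20 - 15/(-13/171)) = -5 + (23*(1/20) - 15*(-171/13)) = -5 + (23/20 + 2565/13) = -5 + 51599/260 = 50299/260 ≈ 193.46)
(r*x)*I(4, -3) = ((9/25)*(50299/260))*(4*(-4 + 4)) = 452691*(4*0)/6500 = (452691/6500)*0 = 0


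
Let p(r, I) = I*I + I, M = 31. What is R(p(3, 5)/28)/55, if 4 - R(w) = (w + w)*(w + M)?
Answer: -6343/5390 ≈ -1.1768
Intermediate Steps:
p(r, I) = I + I² (p(r, I) = I² + I = I + I²)
R(w) = 4 - 2*w*(31 + w) (R(w) = 4 - (w + w)*(w + 31) = 4 - 2*w*(31 + w))
R(p(3, 5)/28)/55 = (4 - 62*5*(1 + 5)/28 - 2*25*(1 + 5)²/784)/55 = (4 - 62*5*6/28 - 2*((5*6)*(1/28))²)*(1/55) = (4 - 1860/28 - 2*(30*(1/28))²)*(1/55) = (4 - 62*15/14 - 2*(15/14)²)*(1/55) = (4 - 465/7 - 2*225/196)*(1/55) = (4 - 465/7 - 225/98)*(1/55) = -6343/98*1/55 = -6343/5390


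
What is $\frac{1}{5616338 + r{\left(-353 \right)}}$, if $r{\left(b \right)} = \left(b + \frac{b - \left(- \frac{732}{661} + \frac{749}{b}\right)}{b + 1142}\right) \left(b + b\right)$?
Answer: $\frac{521529}{3059220781252} \approx 1.7048 \cdot 10^{-7}$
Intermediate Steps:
$r{\left(b \right)} = 2 b \left(b + \frac{\frac{732}{661} + b - \frac{749}{b}}{1142 + b}\right)$ ($r{\left(b \right)} = \left(b + \frac{b - \left(- \frac{732}{661} + \frac{749}{b}\right)}{1142 + b}\right) 2 b = \left(b + \frac{b + \left(- \frac{749}{b} + \frac{732}{661}\right)}{1142 + b}\right) 2 b = \left(b + \frac{b + \left(\frac{732}{661} - \frac{749}{b}\right)}{1142 + b}\right) 2 b = \left(b + \frac{\frac{732}{661} + b - \frac{749}{b}}{1142 + b}\right) 2 b = 2 b \left(b + \frac{\frac{732}{661} + b - \frac{749}{b}}{1142 + b}\right)$)
$\frac{1}{5616338 + r{\left(-353 \right)}} = \frac{1}{5616338 + \frac{2 \left(-495089 + 661 \left(-353\right)^{3} + 732 \left(-353\right) + 755523 \left(-353\right)^{2}\right)}{661 \left(1142 - 353\right)}} = \frac{1}{5616338 + \frac{2 \left(-495089 + 661 \left(-43986977\right) - 258396 + 755523 \cdot 124609\right)}{661 \cdot 789}} = \frac{1}{5616338 + \frac{2}{661} \cdot \frac{1}{789} \left(-495089 - 29075391797 - 258396 + 94144965507\right)} = \frac{1}{5616338 + \frac{2}{661} \cdot \frac{1}{789} \cdot 65068820225} = \frac{1}{5616338 + \frac{130137640450}{521529}} = \frac{1}{\frac{3059220781252}{521529}} = \frac{521529}{3059220781252}$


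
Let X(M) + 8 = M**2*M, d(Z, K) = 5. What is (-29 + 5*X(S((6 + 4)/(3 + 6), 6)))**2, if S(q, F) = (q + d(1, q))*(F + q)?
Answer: 47538986750292150866041/282429536481 ≈ 1.6832e+11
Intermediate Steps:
S(q, F) = (5 + q)*(F + q) (S(q, F) = (q + 5)*(F + q) = (5 + q)*(F + q))
X(M) = -8 + M**3 (X(M) = -8 + M**2*M = -8 + M**3)
(-29 + 5*X(S((6 + 4)/(3 + 6), 6)))**2 = (-29 + 5*(-8 + (((6 + 4)/(3 + 6))**2 + 5*6 + 5*((6 + 4)/(3 + 6)) + 6*((6 + 4)/(3 + 6)))**3))**2 = (-29 + 5*(-8 + ((10/9)**2 + 30 + 5*(10/9) + 6*(10/9))**3))**2 = (-29 + 5*(-8 + (100/81 + 30 + 50/9 + 20/3)**3))**2 = (-29 + 5*(-8 + (3520/81)**3))**2 = (-29 + 5*(-8 + 43614208000/531441))**2 = (-29 + 5*(43609956472/531441))**2 = (-29 + 218049782360/531441)**2 = (218034370571/531441)**2 = 47538986750292150866041/282429536481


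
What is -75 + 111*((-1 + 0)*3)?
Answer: -408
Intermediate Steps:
-75 + 111*((-1 + 0)*3) = -75 + 111*(-1*3) = -75 + 111*(-3) = -75 - 333 = -408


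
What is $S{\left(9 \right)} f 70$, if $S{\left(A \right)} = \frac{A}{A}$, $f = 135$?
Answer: $9450$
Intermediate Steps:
$S{\left(A \right)} = 1$
$S{\left(9 \right)} f 70 = 1 \cdot 135 \cdot 70 = 135 \cdot 70 = 9450$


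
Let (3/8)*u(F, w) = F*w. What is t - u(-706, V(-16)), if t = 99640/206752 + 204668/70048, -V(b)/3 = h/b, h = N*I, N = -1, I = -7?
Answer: 279966492049/113145032 ≈ 2474.4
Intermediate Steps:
h = 7 (h = -1*(-7) = 7)
V(b) = -21/b
u(F, w) = 8*F*w/3 (u(F, w) = 8*(F*w)/3 = 8*F*w/3)
t = 385117977/113145032 (t = 99640*(1/206752) + 204668*(1/70048) = 12455/25844 + 51167/17512 = 385117977/113145032 ≈ 3.4038)
t - u(-706, V(-16)) = 385117977/113145032 - 8*(-706)*(-21/(-16))/3 = 385117977/113145032 - 8*(-706)*(-21*(-1/16))/3 = 385117977/113145032 - 8*(-706)*21/(3*16) = 385117977/113145032 - 1*(-2471) = 385117977/113145032 + 2471 = 279966492049/113145032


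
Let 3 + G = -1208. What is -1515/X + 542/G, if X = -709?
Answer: 1450387/858599 ≈ 1.6892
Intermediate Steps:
G = -1211 (G = -3 - 1208 = -1211)
-1515/X + 542/G = -1515/(-709) + 542/(-1211) = -1515*(-1/709) + 542*(-1/1211) = 1515/709 - 542/1211 = 1450387/858599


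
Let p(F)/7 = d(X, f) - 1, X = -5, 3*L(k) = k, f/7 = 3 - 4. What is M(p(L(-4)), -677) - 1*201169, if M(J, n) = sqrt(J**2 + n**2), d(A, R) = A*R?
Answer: -201169 + sqrt(514973) ≈ -2.0045e+5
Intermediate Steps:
f = -7 (f = 7*(3 - 4) = 7*(-1) = -7)
L(k) = k/3
p(F) = 238 (p(F) = 7*(-5*(-7) - 1) = 7*(35 - 1) = 7*34 = 238)
M(p(L(-4)), -677) - 1*201169 = sqrt(238**2 + (-677)**2) - 1*201169 = sqrt(56644 + 458329) - 201169 = sqrt(514973) - 201169 = -201169 + sqrt(514973)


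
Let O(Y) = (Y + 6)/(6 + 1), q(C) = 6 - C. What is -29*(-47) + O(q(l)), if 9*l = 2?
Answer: 85975/63 ≈ 1364.7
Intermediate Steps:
l = 2/9 (l = (1/9)*2 = 2/9 ≈ 0.22222)
O(Y) = 6/7 + Y/7 (O(Y) = (6 + Y)/7 = (6 + Y)*(1/7) = 6/7 + Y/7)
-29*(-47) + O(q(l)) = -29*(-47) + (6/7 + (6 - 1*2/9)/7) = 1363 + (6/7 + (6 - 2/9)/7) = 1363 + (6/7 + (1/7)*(52/9)) = 1363 + (6/7 + 52/63) = 1363 + 106/63 = 85975/63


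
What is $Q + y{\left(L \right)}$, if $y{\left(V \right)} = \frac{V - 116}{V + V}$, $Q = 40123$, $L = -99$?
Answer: $\frac{7944569}{198} \approx 40124.0$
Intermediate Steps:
$y{\left(V \right)} = \frac{-116 + V}{2 V}$
$Q + y{\left(L \right)} = 40123 + \frac{-116 - 99}{2 \left(-99\right)} = 40123 + \frac{1}{2} \left(- \frac{1}{99}\right) \left(-215\right) = 40123 + \frac{215}{198} = \frac{7944569}{198}$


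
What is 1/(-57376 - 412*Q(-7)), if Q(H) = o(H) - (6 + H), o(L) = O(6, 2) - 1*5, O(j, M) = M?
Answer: -1/56552 ≈ -1.7683e-5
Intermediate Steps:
o(L) = -3 (o(L) = 2 - 1*5 = 2 - 5 = -3)
Q(H) = -9 - H (Q(H) = -3 - (6 + H) = -3 + (-6 - H) = -9 - H)
1/(-57376 - 412*Q(-7)) = 1/(-57376 - 412*(-9 - 1*(-7))) = 1/(-57376 - 412*(-9 + 7)) = 1/(-57376 - 412*(-2)) = 1/(-57376 + 824) = 1/(-56552) = -1/56552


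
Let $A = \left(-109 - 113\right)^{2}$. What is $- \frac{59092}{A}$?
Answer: $- \frac{14773}{12321} \approx -1.199$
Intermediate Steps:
$A = 49284$ ($A = \left(-222\right)^{2} = 49284$)
$- \frac{59092}{A} = - \frac{59092}{49284} = \left(-59092\right) \frac{1}{49284} = - \frac{14773}{12321}$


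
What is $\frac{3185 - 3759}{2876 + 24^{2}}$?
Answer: $- \frac{287}{1726} \approx -0.16628$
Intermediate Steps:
$\frac{3185 - 3759}{2876 + 24^{2}} = - \frac{574}{2876 + 576} = - \frac{574}{3452} = \left(-574\right) \frac{1}{3452} = - \frac{287}{1726}$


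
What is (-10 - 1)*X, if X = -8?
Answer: 88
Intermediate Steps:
(-10 - 1)*X = (-10 - 1)*(-8) = -11*(-8) = 88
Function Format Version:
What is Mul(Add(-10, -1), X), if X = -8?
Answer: 88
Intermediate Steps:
Mul(Add(-10, -1), X) = Mul(Add(-10, -1), -8) = Mul(-11, -8) = 88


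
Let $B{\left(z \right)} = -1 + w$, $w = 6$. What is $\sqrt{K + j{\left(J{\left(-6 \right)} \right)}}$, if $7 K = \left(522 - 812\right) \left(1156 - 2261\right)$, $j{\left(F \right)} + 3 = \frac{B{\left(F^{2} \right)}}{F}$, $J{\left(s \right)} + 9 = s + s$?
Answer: $\frac{\sqrt{411978}}{3} \approx 213.95$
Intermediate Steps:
$J{\left(s \right)} = -9 + 2 s$ ($J{\left(s \right)} = -9 + \left(s + s\right) = -9 + 2 s$)
$B{\left(z \right)} = 5$ ($B{\left(z \right)} = -1 + 6 = 5$)
$j{\left(F \right)} = -3 + \frac{5}{F}$
$K = \frac{320450}{7}$ ($K = \frac{\left(522 - 812\right) \left(1156 - 2261\right)}{7} = \frac{\left(-290\right) \left(-1105\right)}{7} = \frac{1}{7} \cdot 320450 = \frac{320450}{7} \approx 45779.0$)
$\sqrt{K + j{\left(J{\left(-6 \right)} \right)}} = \sqrt{\frac{320450}{7} - \left(3 - \frac{5}{-9 + 2 \left(-6\right)}\right)} = \sqrt{\frac{320450}{7} - \left(3 - \frac{5}{-9 - 12}\right)} = \sqrt{\frac{320450}{7} - \left(3 - \frac{5}{-21}\right)} = \sqrt{\frac{320450}{7} + \left(-3 + 5 \left(- \frac{1}{21}\right)\right)} = \sqrt{\frac{320450}{7} - \frac{68}{21}} = \sqrt{\frac{137326}{3}} = \frac{\sqrt{411978}}{3}$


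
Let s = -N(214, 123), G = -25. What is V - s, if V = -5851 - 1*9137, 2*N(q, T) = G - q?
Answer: -30215/2 ≈ -15108.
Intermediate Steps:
N(q, T) = -25/2 - q/2 (N(q, T) = (-25 - q)/2 = -25/2 - q/2)
V = -14988 (V = -5851 - 9137 = -14988)
s = 239/2 (s = -(-25/2 - 1/2*214) = -(-25/2 - 107) = -1*(-239/2) = 239/2 ≈ 119.50)
V - s = -14988 - 1*239/2 = -14988 - 239/2 = -30215/2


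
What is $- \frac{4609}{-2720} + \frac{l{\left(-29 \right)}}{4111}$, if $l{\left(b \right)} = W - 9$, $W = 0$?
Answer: $\frac{18923119}{11181920} \approx 1.6923$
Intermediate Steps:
$l{\left(b \right)} = -9$ ($l{\left(b \right)} = 0 - 9 = -9$)
$- \frac{4609}{-2720} + \frac{l{\left(-29 \right)}}{4111} = - \frac{4609}{-2720} - \frac{9}{4111} = \left(-4609\right) \left(- \frac{1}{2720}\right) - \frac{9}{4111} = \frac{4609}{2720} - \frac{9}{4111} = \frac{18923119}{11181920}$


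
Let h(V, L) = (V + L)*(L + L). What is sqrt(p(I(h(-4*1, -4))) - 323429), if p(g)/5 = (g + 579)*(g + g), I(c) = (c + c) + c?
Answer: sqrt(1156891) ≈ 1075.6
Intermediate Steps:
h(V, L) = 2*L*(L + V) (h(V, L) = (L + V)*(2*L) = 2*L*(L + V))
I(c) = 3*c (I(c) = 2*c + c = 3*c)
p(g) = 10*g*(579 + g) (p(g) = 5*((g + 579)*(g + g)) = 5*((579 + g)*(2*g)) = 5*(2*g*(579 + g)) = 10*g*(579 + g))
sqrt(p(I(h(-4*1, -4))) - 323429) = sqrt(10*(3*(2*(-4)*(-4 - 4*1)))*(579 + 3*(2*(-4)*(-4 - 4*1))) - 323429) = sqrt(10*(3*(2*(-4)*(-4 - 4)))*(579 + 3*(2*(-4)*(-4 - 4))) - 323429) = sqrt(10*(3*(2*(-4)*(-8)))*(579 + 3*(2*(-4)*(-8))) - 323429) = sqrt(10*(3*64)*(579 + 3*64) - 323429) = sqrt(10*192*(579 + 192) - 323429) = sqrt(10*192*771 - 323429) = sqrt(1480320 - 323429) = sqrt(1156891)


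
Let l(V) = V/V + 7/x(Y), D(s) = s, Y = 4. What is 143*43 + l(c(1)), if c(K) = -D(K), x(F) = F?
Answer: 24607/4 ≈ 6151.8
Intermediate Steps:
c(K) = -K
l(V) = 11/4 (l(V) = V/V + 7/4 = 1 + 7*(¼) = 1 + 7/4 = 11/4)
143*43 + l(c(1)) = 143*43 + 11/4 = 6149 + 11/4 = 24607/4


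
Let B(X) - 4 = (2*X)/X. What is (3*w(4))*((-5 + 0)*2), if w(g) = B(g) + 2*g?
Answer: -420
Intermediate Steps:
B(X) = 6 (B(X) = 4 + (2*X)/X = 4 + 2 = 6)
w(g) = 6 + 2*g
(3*w(4))*((-5 + 0)*2) = (3*(6 + 2*4))*((-5 + 0)*2) = (3*(6 + 8))*(-5*2) = (3*14)*(-10) = 42*(-10) = -420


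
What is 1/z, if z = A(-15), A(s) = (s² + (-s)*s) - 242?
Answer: -1/242 ≈ -0.0041322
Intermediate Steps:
A(s) = -242 (A(s) = (s² - s²) - 242 = 0 - 242 = -242)
z = -242
1/z = 1/(-242) = -1/242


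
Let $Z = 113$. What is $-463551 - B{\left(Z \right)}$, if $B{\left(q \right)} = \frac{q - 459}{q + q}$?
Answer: $- \frac{52381090}{113} \approx -4.6355 \cdot 10^{5}$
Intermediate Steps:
$B{\left(q \right)} = \frac{-459 + q}{2 q}$
$-463551 - B{\left(Z \right)} = -463551 - \frac{-459 + 113}{2 \cdot 113} = -463551 - \frac{1}{2} \cdot \frac{1}{113} \left(-346\right) = -463551 - - \frac{173}{113} = -463551 + \frac{173}{113} = - \frac{52381090}{113}$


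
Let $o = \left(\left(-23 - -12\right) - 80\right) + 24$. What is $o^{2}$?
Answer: $4489$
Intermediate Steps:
$o = -67$ ($o = \left(\left(-23 + 12\right) - 80\right) + 24 = \left(-11 - 80\right) + 24 = -91 + 24 = -67$)
$o^{2} = \left(-67\right)^{2} = 4489$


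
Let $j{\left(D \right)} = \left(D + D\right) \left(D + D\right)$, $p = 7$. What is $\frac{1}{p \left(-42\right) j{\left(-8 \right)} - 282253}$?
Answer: $- \frac{1}{357517} \approx -2.7971 \cdot 10^{-6}$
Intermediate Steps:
$j{\left(D \right)} = 4 D^{2}$ ($j{\left(D \right)} = 2 D 2 D = 4 D^{2}$)
$\frac{1}{p \left(-42\right) j{\left(-8 \right)} - 282253} = \frac{1}{7 \left(-42\right) 4 \left(-8\right)^{2} - 282253} = \frac{1}{- 294 \cdot 4 \cdot 64 - 282253} = \frac{1}{\left(-294\right) 256 - 282253} = \frac{1}{-75264 - 282253} = \frac{1}{-357517} = - \frac{1}{357517}$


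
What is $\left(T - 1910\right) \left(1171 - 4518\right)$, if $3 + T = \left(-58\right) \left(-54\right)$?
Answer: $-4079993$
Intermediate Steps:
$T = 3129$ ($T = -3 - -3132 = -3 + 3132 = 3129$)
$\left(T - 1910\right) \left(1171 - 4518\right) = \left(3129 - 1910\right) \left(1171 - 4518\right) = 1219 \left(-3347\right) = -4079993$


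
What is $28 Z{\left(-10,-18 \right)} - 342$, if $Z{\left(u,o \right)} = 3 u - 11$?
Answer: $-1490$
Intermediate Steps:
$Z{\left(u,o \right)} = -11 + 3 u$
$28 Z{\left(-10,-18 \right)} - 342 = 28 \left(-11 + 3 \left(-10\right)\right) - 342 = 28 \left(-11 - 30\right) - 342 = 28 \left(-41\right) - 342 = -1148 - 342 = -1490$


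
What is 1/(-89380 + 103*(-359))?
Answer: -1/126357 ≈ -7.9141e-6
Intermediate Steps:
1/(-89380 + 103*(-359)) = 1/(-89380 - 36977) = 1/(-126357) = -1/126357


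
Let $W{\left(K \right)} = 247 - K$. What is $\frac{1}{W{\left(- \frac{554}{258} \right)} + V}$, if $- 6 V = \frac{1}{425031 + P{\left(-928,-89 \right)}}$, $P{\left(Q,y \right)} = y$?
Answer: $\frac{109635036}{27315271717} \approx 0.0040137$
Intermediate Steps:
$V = - \frac{1}{2549652}$ ($V = - \frac{1}{6 \left(425031 - 89\right)} = - \frac{1}{6 \cdot 424942} = \left(- \frac{1}{6}\right) \frac{1}{424942} = - \frac{1}{2549652} \approx -3.9221 \cdot 10^{-7}$)
$\frac{1}{W{\left(- \frac{554}{258} \right)} + V} = \frac{1}{\left(247 - - \frac{554}{258}\right) - \frac{1}{2549652}} = \frac{1}{\left(247 - \left(-554\right) \frac{1}{258}\right) - \frac{1}{2549652}} = \frac{1}{\left(247 - - \frac{277}{129}\right) - \frac{1}{2549652}} = \frac{1}{\left(247 + \frac{277}{129}\right) - \frac{1}{2549652}} = \frac{1}{\frac{32140}{129} - \frac{1}{2549652}} = \frac{1}{\frac{27315271717}{109635036}} = \frac{109635036}{27315271717}$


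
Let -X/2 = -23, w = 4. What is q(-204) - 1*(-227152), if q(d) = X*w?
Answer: 227336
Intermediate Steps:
X = 46 (X = -2*(-23) = 46)
q(d) = 184 (q(d) = 46*4 = 184)
q(-204) - 1*(-227152) = 184 - 1*(-227152) = 184 + 227152 = 227336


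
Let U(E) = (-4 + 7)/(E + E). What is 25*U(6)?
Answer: 25/4 ≈ 6.2500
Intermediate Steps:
U(E) = 3/(2*E) (U(E) = 3/((2*E)) = 3*(1/(2*E)) = 3/(2*E))
25*U(6) = 25*((3/2)/6) = 25*((3/2)*(⅙)) = 25*(¼) = 25/4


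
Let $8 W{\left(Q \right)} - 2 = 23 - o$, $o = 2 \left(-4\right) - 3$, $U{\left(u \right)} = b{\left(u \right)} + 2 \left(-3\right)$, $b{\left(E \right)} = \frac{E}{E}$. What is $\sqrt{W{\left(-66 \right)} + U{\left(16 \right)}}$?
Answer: $\frac{i \sqrt{2}}{2} \approx 0.70711 i$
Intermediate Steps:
$b{\left(E \right)} = 1$
$U{\left(u \right)} = -5$ ($U{\left(u \right)} = 1 + 2 \left(-3\right) = 1 - 6 = -5$)
$o = -11$ ($o = -8 - 3 = -11$)
$W{\left(Q \right)} = \frac{9}{2}$ ($W{\left(Q \right)} = \frac{1}{4} + \frac{23 - -11}{8} = \frac{1}{4} + \frac{23 + 11}{8} = \frac{1}{4} + \frac{1}{8} \cdot 34 = \frac{1}{4} + \frac{17}{4} = \frac{9}{2}$)
$\sqrt{W{\left(-66 \right)} + U{\left(16 \right)}} = \sqrt{\frac{9}{2} - 5} = \sqrt{- \frac{1}{2}} = \frac{i \sqrt{2}}{2}$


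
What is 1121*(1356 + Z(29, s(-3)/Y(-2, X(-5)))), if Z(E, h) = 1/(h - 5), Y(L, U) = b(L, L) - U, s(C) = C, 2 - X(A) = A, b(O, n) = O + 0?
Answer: 21277701/14 ≈ 1.5198e+6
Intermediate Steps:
b(O, n) = O
X(A) = 2 - A
Y(L, U) = L - U
Z(E, h) = 1/(-5 + h)
1121*(1356 + Z(29, s(-3)/Y(-2, X(-5)))) = 1121*(1356 + 1/(-5 - 3/(-2 - (2 - 1*(-5))))) = 1121*(1356 + 1/(-5 - 3/(-2 - (2 + 5)))) = 1121*(1356 + 1/(-5 - 3/(-2 - 1*7))) = 1121*(1356 + 1/(-5 - 3/(-2 - 7))) = 1121*(1356 + 1/(-5 - 3/(-9))) = 1121*(1356 + 1/(-5 - 3*(-1/9))) = 1121*(1356 + 1/(-5 + 1/3)) = 1121*(1356 + 1/(-14/3)) = 1121*(1356 - 3/14) = 1121*(18981/14) = 21277701/14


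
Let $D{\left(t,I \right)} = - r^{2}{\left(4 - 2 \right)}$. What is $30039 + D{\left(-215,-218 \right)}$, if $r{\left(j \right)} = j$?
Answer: $30035$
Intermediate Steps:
$D{\left(t,I \right)} = -4$ ($D{\left(t,I \right)} = - \left(4 - 2\right)^{2} = - 2^{2} = \left(-1\right) 4 = -4$)
$30039 + D{\left(-215,-218 \right)} = 30039 - 4 = 30035$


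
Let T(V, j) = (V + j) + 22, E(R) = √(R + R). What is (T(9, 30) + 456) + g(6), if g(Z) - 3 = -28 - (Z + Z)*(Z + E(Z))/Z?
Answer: 480 - 4*√3 ≈ 473.07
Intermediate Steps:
E(R) = √2*√R (E(R) = √(2*R) = √2*√R)
T(V, j) = 22 + V + j
g(Z) = -25 - 2*Z - 2*√2*√Z (g(Z) = 3 + (-28 - (Z + Z)*(Z + √2*√Z)/Z) = 3 + (-28 - (2*Z)*(Z + √2*√Z)/Z) = 3 + (-28 - 2*Z*(Z + √2*√Z)/Z) = 3 + (-28 - (2*Z + 2*√2*√Z)) = 3 + (-28 + (-2*Z - 2*√2*√Z)) = 3 + (-28 - 2*Z - 2*√2*√Z) = -25 - 2*Z - 2*√2*√Z)
(T(9, 30) + 456) + g(6) = ((22 + 9 + 30) + 456) + (-25 - 2*6 - 2*√2*√6) = (61 + 456) + (-25 - 12 - 4*√3) = 517 + (-37 - 4*√3) = 480 - 4*√3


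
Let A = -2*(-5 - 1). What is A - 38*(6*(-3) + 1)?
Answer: 658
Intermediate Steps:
A = 12 (A = -2*(-6) = 12)
A - 38*(6*(-3) + 1) = 12 - 38*(6*(-3) + 1) = 12 - 38*(-18 + 1) = 12 - 38*(-17) = 12 + 646 = 658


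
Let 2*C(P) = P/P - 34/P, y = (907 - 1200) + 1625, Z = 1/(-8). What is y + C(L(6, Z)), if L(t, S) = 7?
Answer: 18621/14 ≈ 1330.1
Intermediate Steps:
Z = -⅛ ≈ -0.12500
y = 1332 (y = -293 + 1625 = 1332)
C(P) = ½ - 17/P (C(P) = (P/P - 34/P)/2 = (1 - 34/P)/2 = ½ - 17/P)
y + C(L(6, Z)) = 1332 + (½)*(-34 + 7)/7 = 1332 + (½)*(⅐)*(-27) = 1332 - 27/14 = 18621/14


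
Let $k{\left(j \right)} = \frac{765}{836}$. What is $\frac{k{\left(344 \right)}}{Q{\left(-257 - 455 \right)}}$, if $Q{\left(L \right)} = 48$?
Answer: $\frac{255}{13376} \approx 0.019064$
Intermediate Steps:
$k{\left(j \right)} = \frac{765}{836}$ ($k{\left(j \right)} = 765 \cdot \frac{1}{836} = \frac{765}{836}$)
$\frac{k{\left(344 \right)}}{Q{\left(-257 - 455 \right)}} = \frac{765}{836 \cdot 48} = \frac{765}{836} \cdot \frac{1}{48} = \frac{255}{13376}$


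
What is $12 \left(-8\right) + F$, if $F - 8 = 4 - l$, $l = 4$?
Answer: $-88$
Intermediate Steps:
$F = 8$ ($F = 8 + \left(4 - 4\right) = 8 + 0 = 8$)
$12 \left(-8\right) + F = 12 \left(-8\right) + 8 = -96 + 8 = -88$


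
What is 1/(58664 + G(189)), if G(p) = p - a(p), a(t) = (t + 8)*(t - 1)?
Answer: 1/21817 ≈ 4.5836e-5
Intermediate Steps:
a(t) = (-1 + t)*(8 + t) (a(t) = (8 + t)*(-1 + t) = (-1 + t)*(8 + t))
G(p) = 8 - p² - 6*p (G(p) = p - (-8 + p² + 7*p) = p + (8 - p² - 7*p) = 8 - p² - 6*p)
1/(58664 + G(189)) = 1/(58664 + (8 - 1*189² - 6*189)) = 1/(58664 + (8 - 1*35721 - 1134)) = 1/(58664 + (8 - 35721 - 1134)) = 1/(58664 - 36847) = 1/21817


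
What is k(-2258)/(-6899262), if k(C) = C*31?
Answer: 34999/3449631 ≈ 0.010146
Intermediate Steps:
k(C) = 31*C
k(-2258)/(-6899262) = (31*(-2258))/(-6899262) = -69998*(-1/6899262) = 34999/3449631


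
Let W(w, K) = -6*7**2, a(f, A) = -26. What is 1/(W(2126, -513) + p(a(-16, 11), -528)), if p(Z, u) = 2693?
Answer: 1/2399 ≈ 0.00041684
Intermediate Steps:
W(w, K) = -294 (W(w, K) = -6*49 = -294)
1/(W(2126, -513) + p(a(-16, 11), -528)) = 1/(-294 + 2693) = 1/2399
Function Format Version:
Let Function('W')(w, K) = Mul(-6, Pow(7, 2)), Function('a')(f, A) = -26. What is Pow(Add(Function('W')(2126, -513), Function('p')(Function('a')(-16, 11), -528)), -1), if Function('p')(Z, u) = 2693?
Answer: Rational(1, 2399) ≈ 0.00041684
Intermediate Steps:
Function('W')(w, K) = -294 (Function('W')(w, K) = Mul(-6, 49) = -294)
Pow(Add(Function('W')(2126, -513), Function('p')(Function('a')(-16, 11), -528)), -1) = Pow(Add(-294, 2693), -1) = Pow(2399, -1) = Rational(1, 2399)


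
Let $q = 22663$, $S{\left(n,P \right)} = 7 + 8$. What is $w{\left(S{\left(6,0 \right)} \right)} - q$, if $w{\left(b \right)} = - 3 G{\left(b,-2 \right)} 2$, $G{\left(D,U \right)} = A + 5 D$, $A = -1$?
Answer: $-23107$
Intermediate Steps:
$S{\left(n,P \right)} = 15$
$G{\left(D,U \right)} = -1 + 5 D$
$w{\left(b \right)} = 6 - 30 b$ ($w{\left(b \right)} = - 3 \left(-1 + 5 b\right) 2 = \left(3 - 15 b\right) 2 = 6 - 30 b$)
$w{\left(S{\left(6,0 \right)} \right)} - q = \left(6 - 450\right) - 22663 = -444 - 22663 = -23107$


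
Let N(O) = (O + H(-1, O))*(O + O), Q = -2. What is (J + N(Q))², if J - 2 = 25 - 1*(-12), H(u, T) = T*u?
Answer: 1521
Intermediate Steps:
J = 39 (J = 2 + (25 - 1*(-12)) = 2 + (25 + 12) = 2 + 37 = 39)
N(O) = 0 (N(O) = (O + O*(-1))*(O + O) = (O - O)*(2*O) = 0*(2*O) = 0)
(J + N(Q))² = (39 + 0)² = 39² = 1521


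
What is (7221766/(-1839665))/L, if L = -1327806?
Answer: 3610883/1221359112495 ≈ 2.9564e-6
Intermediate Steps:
(7221766/(-1839665))/L = (7221766/(-1839665))/(-1327806) = (7221766*(-1/1839665))*(-1/1327806) = -7221766/1839665*(-1/1327806) = 3610883/1221359112495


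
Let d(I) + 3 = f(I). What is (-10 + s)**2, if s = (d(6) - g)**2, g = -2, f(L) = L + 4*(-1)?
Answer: 81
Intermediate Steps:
f(L) = -4 + L (f(L) = L - 4 = -4 + L)
d(I) = -7 + I (d(I) = -3 + (-4 + I) = -7 + I)
s = 1 (s = ((-7 + 6) - 1*(-2))**2 = (-1 + 2)**2 = 1**2 = 1)
(-10 + s)**2 = (-10 + 1)**2 = (-9)**2 = 81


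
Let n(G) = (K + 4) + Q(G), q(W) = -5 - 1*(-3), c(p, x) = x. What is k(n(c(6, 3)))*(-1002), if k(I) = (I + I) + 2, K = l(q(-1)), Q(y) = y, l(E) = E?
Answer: -12024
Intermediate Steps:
q(W) = -2 (q(W) = -5 + 3 = -2)
K = -2
n(G) = 2 + G (n(G) = (-2 + 4) + G = 2 + G)
k(I) = 2 + 2*I (k(I) = 2*I + 2 = 2 + 2*I)
k(n(c(6, 3)))*(-1002) = (2 + 2*(2 + 3))*(-1002) = (2 + 2*5)*(-1002) = (2 + 10)*(-1002) = 12*(-1002) = -12024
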